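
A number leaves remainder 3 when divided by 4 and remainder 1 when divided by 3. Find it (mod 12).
M = 4 × 3 = 12. M₁ = 3, y₁ ≡ 3 (mod 4). M₂ = 4, y₂ ≡ 1 (mod 3). k = 3×3×3 + 1×4×1 ≡ 7 (mod 12)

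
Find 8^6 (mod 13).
6 = 4 + 2 (binary 110). Repeated squaring mod 13: 8^1 ≡ 8; 8^2 ≡ 8² = 64 ≡ 12; 8^4 ≡ 12² = 144 ≡ 1. Multiply: 8^6 = 8^4 × 8^2 ≡ 1 × 12 (mod 13): 1 × 12 = 12 ≡ 12. So 8^6 ≡ 12 (mod 13).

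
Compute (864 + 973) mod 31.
8

(864 + 973) = 1837
1837 mod 31 = 8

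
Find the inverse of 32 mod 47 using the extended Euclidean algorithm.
Extended GCD: 32(-22) + 47(15) = 1. So 32^(-1) ≡ 25 ≡ 25 (mod 47). Verify: 32 × 25 = 800 ≡ 1 (mod 47)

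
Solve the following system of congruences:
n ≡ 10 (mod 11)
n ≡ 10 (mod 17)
10

Using the Chinese Remainder Theorem:
M = product of moduli = 187
For equation 1: M_1 = 17, 17 ≡ 6 (mod 11), inverse of 17 mod 11 is 2 (check: 6 × 2 = 12 ≡ 1 (mod 11))
For equation 2: M_2 = 11, 11 ≡ 11 (mod 17), inverse of 11 mod 17 is 14 (check: 11 × 14 = 154 ≡ 1 (mod 17))
Combine: n ≡ Σ r_i×M_i×(M_i⁻¹ mod m_i) = 10×17×2 + 10×11×14 = 340 + 1540 = 1880
1880 mod 187 = 10
n ≡ 10 (mod 187)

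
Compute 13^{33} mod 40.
13

Using successive squaring:
Binary expansion of 33: 100001
Powers of 13 mod 40 (each is the square of the previous):
  13^1 ≡ 13 (mod 40)
  13^2 ≡ 13² = 169 ≡ 9 (mod 40)
  13^4 ≡ 9² = 81 ≡ 1 (mod 40)
  13^8 ≡ 1² = 1 ≡ 1 (mod 40)
  13^16 ≡ 1² = 1 ≡ 1 (mod 40)
  13^32 ≡ 1² = 1 ≡ 1 (mod 40)
33 = 32 + 1, so 13^33 = 13^32 × 13^1 ≡ 1 × 13 (mod 40)
Multiplying step by step:
  1 × 13 = 13 ≡ 13 (mod 40)
Result: 13^33 ≡ 13 (mod 40)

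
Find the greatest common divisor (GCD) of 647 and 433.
1

Using the Euclidean algorithm:
647 = 1 × 433 + 214
433 = 2 × 214 + 5
214 = 42 × 5 + 4
5 = 1 × 4 + 1
4 = 4 × 1 + 0

GCD(647, 433) = 1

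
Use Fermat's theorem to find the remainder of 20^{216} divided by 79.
10

By Fermat's Little Theorem, a^(p-1) ≡ 1 (mod p) for prime p and gcd(a, p) = 1
Here p = 79, so 20^78 ≡ 1 (mod 79)
We can reduce the exponent: 216 mod 78 = 60
So 20^216 ≡ 20^60 (mod 79)
Computing: 20^60 mod 79 = 10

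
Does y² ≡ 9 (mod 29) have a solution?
By Euler's criterion: 9^{14} ≡ 1 (mod 29). Since this equals 1, 9 is a QR.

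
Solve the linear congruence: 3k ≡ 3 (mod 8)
1

Since gcd(3, 8) = 1 divides 3, a solution exists.
Multiply both sides by the inverse of 3 mod 8:
  3^(-1) mod 8 = 3
  x ≡ 3 × 3 ≡ 9 ≡ 1 (mod 8)
Verification: 3 × 1 = 3 = 0 × 8 + 3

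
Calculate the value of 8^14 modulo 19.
Using repeated squaring. 14 = 8 + 4 + 2 (binary 1110). Repeated squaring mod 19: 8^1 ≡ 8; 8^2 ≡ 8² = 64 ≡ 7; 8^4 ≡ 7² = 49 ≡ 11; 8^8 ≡ 11² = 121 ≡ 7. Multiply: 8^14 = 8^8 × 8^4 × 8^2 ≡ 7 × 11 × 7 (mod 19): 7 × 11 = 77 ≡ 1; 1 × 7 = 7 ≡ 7. So 8^14 ≡ 7 (mod 19).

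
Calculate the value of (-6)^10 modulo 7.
(-6) ≡ 1 (mod 7). 10 = 8 + 2 (binary 1010). Repeated squaring mod 7: 1^1 ≡ 1; 1^2 ≡ 1² = 1 ≡ 1; 1^4 ≡ 1² = 1 ≡ 1; 1^8 ≡ 1² = 1 ≡ 1. Multiply: (-6)^10 ≡ 1^8 × 1^2 ≡ 1 × 1 (mod 7): 1 × 1 = 1 ≡ 1. So (-6)^10 ≡ 1 (mod 7).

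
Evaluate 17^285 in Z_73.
Using Fermat: 17^{72} ≡ 1 (mod 73). 285 ≡ 69 (mod 72). So 17^{285} ≡ 17^{69} ≡ 10 (mod 73)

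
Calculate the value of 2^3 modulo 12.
3 = 2 + 1 (binary 11). Repeated squaring mod 12: 2^1 ≡ 2; 2^2 ≡ 2² = 4 ≡ 4. Multiply: 2^3 = 2^2 × 2^1 ≡ 4 × 2 (mod 12): 4 × 2 = 8 ≡ 8. So 2^3 ≡ 8 (mod 12).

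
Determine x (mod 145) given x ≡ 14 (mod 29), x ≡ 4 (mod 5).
14

Using the Chinese Remainder Theorem:
M = product of moduli = 145
For equation 1: M_1 = 5, 5 ≡ 5 (mod 29), inverse of 5 mod 29 is 6 (check: 5 × 6 = 30 ≡ 1 (mod 29))
For equation 2: M_2 = 29, 29 ≡ 4 (mod 5), inverse of 29 mod 5 is 4 (check: 4 × 4 = 16 ≡ 1 (mod 5))
Combine: x ≡ Σ r_i×M_i×(M_i⁻¹ mod m_i) = 14×5×6 + 4×29×4 = 420 + 464 = 884
884 mod 145 = 14
x ≡ 14 (mod 145)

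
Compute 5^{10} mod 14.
9

Using successive squaring:
Binary expansion of 10: 1010
Powers of 5 mod 14 (each is the square of the previous):
  5^1 ≡ 5 (mod 14)
  5^2 ≡ 5² = 25 ≡ 11 (mod 14)
  5^4 ≡ 11² = 121 ≡ 9 (mod 14)
  5^8 ≡ 9² = 81 ≡ 11 (mod 14)
10 = 8 + 2, so 5^10 = 5^8 × 5^2 ≡ 11 × 11 (mod 14)
Multiplying step by step:
  11 × 11 = 121 ≡ 9 (mod 14)
Result: 5^10 ≡ 9 (mod 14)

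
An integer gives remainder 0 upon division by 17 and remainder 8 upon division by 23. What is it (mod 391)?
M = 17 × 23 = 391. M₁ = 23, y₁ ≡ 3 (mod 17). M₂ = 17, y₂ ≡ 19 (mod 23). t = 0×23×3 + 8×17×19 ≡ 238 (mod 391). The smallest positive such number is 238.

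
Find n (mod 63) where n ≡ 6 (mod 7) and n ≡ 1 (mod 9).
M = 7 × 9 = 63. M₁ = 9, y₁ ≡ 4 (mod 7). M₂ = 7, y₂ ≡ 4 (mod 9). n = 6×9×4 + 1×7×4 ≡ 55 (mod 63)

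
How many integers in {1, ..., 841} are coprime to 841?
812

Prime factorization: 841 = 29^2
Using the formula φ(n) = n × Π(1 - 1/p) for each prime factor p:
φ(841) = 841 × (1 - 1/29)
φ(841) = 812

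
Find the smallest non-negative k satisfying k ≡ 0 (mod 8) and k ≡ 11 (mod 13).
M = 8 × 13 = 104. M₁ = 13, y₁ ≡ 5 (mod 8). M₂ = 8, y₂ ≡ 5 (mod 13). k = 0×13×5 + 11×8×5 ≡ 24 (mod 104)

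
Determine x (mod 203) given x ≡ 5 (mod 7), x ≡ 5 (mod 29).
5

Using the Chinese Remainder Theorem:
M = product of moduli = 203
For equation 1: M_1 = 29, 29 ≡ 1 (mod 7), inverse of 29 mod 7 is 1 (check: 1 × 1 = 1 ≡ 1 (mod 7))
For equation 2: M_2 = 7, 7 ≡ 7 (mod 29), inverse of 7 mod 29 is 25 (check: 7 × 25 = 175 ≡ 1 (mod 29))
Combine: x ≡ Σ r_i×M_i×(M_i⁻¹ mod m_i) = 5×29×1 + 5×7×25 = 145 + 875 = 1020
1020 mod 203 = 5
x ≡ 5 (mod 203)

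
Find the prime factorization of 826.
2 × 7 × 59

Divide by primes starting from smallest:
826 ÷ 2 = 413
413 ÷ 7 = 59
59 ÷ 59 = 1

826 = 2 × 7 × 59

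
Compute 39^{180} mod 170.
81

Using successive squaring:
Binary expansion of 180: 10110100
Powers of 39 mod 170 (each is the square of the previous):
  39^1 ≡ 39 (mod 170)
  39^2 ≡ 39² = 1521 ≡ 161 (mod 170)
  39^4 ≡ 161² = 25921 ≡ 81 (mod 170)
  39^8 ≡ 81² = 6561 ≡ 101 (mod 170)
  39^16 ≡ 101² = 10201 ≡ 1 (mod 170)
  39^32 ≡ 1² = 1 ≡ 1 (mod 170)
  39^64 ≡ 1² = 1 ≡ 1 (mod 170)
  39^128 ≡ 1² = 1 ≡ 1 (mod 170)
180 = 128 + 32 + 16 + 4, so 39^180 = 39^128 × 39^32 × 39^16 × 39^4 ≡ 1 × 1 × 1 × 81 (mod 170)
Multiplying step by step:
  1 × 1 = 1 ≡ 1 (mod 170)
  1 × 1 = 1 ≡ 1 (mod 170)
  1 × 81 = 81 ≡ 81 (mod 170)
Result: 39^180 ≡ 81 (mod 170)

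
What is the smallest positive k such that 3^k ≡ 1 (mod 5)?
Powers of 3 mod 5: 3^1≡3, 3^2≡4, 3^3≡2, 3^4≡1. Order = 4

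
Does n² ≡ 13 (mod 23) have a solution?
By Euler's criterion: 13^{11} ≡ 1 (mod 23). Since this equals 1, 13 is a QR.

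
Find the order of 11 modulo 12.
Powers of 11 mod 12: 11^1≡11, 11^2≡1. Order = 2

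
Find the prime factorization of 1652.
2^2 × 7 × 59

Divide by primes starting from smallest:
1652 ÷ 2 = 826
826 ÷ 2 = 413
413 ÷ 7 = 59
59 ÷ 59 = 1

1652 = 2^2 × 7 × 59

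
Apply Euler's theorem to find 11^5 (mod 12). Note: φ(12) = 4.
By Euler: 11^{4} ≡ 1 (mod 12) since gcd(11, 12) = 1. 5 = 1×4 + 1. So 11^{5} ≡ 11^{1} ≡ 11 (mod 12)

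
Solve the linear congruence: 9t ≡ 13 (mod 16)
5

Since gcd(9, 16) = 1 divides 13, a solution exists.
Multiply both sides by the inverse of 9 mod 16:
  9^(-1) mod 16 = 9
  x ≡ 9 × 13 ≡ 117 ≡ 5 (mod 16)
Verification: 9 × 5 = 45 = 2 × 16 + 13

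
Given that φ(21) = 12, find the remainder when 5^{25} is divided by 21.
By Euler: 5^{12} ≡ 1 (mod 21) since gcd(5, 21) = 1. 25 = 2×12 + 1. So 5^{25} ≡ 5^{1} ≡ 5 (mod 21)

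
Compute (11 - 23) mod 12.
0

(11 - 23) = -12
-12 mod 12 = 0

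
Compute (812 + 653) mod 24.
1

(812 + 653) = 1465
1465 mod 24 = 1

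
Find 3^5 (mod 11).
5 = 4 + 1 (binary 101). Repeated squaring mod 11: 3^1 ≡ 3; 3^2 ≡ 3² = 9 ≡ 9; 3^4 ≡ 9² = 81 ≡ 4. Multiply: 3^5 = 3^4 × 3^1 ≡ 4 × 3 (mod 11): 4 × 3 = 12 ≡ 1. So 3^5 ≡ 1 (mod 11).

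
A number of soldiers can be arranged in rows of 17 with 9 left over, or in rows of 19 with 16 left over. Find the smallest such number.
M = 17 × 19 = 323. M₁ = 19, y₁ ≡ 9 (mod 17). M₂ = 17, y₂ ≡ 9 (mod 19). z = 9×19×9 + 16×17×9 ≡ 111 (mod 323). The smallest positive such number is 111.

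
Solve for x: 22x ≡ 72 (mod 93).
54

Since gcd(22, 93) = 1 divides 72, a solution exists.
Multiply both sides by the inverse of 22 mod 93:
  22^(-1) mod 93 = 55
  x ≡ 55 × 72 ≡ 3960 ≡ 54 (mod 93)
Verification: 22 × 54 = 1188 = 12 × 93 + 72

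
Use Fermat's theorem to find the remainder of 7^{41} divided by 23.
11

By Fermat's Little Theorem, a^(p-1) ≡ 1 (mod p) for prime p and gcd(a, p) = 1
Here p = 23, so 7^22 ≡ 1 (mod 23)
We can reduce the exponent: 41 mod 22 = 19
So 7^41 ≡ 7^19 (mod 23)
Computing: 7^19 mod 23 = 11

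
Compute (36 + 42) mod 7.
1

(36 + 42) = 78
78 mod 7 = 1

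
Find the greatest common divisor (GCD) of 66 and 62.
2

Using the Euclidean algorithm:
66 = 1 × 62 + 4
62 = 15 × 4 + 2
4 = 2 × 2 + 0

GCD(66, 62) = 2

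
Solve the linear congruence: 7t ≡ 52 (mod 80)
76

Since gcd(7, 80) = 1 divides 52, a solution exists.
Multiply both sides by the inverse of 7 mod 80:
  7^(-1) mod 80 = 23
  x ≡ 23 × 52 ≡ 1196 ≡ 76 (mod 80)
Verification: 7 × 76 = 532 = 6 × 80 + 52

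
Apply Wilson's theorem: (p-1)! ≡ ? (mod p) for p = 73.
By Wilson's theorem, (72)! ≡ -1 ≡ 72 (mod 73)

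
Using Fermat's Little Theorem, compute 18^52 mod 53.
By Fermat's Little Theorem, 18^{52} ≡ 1 (mod 53) since 53 is prime and gcd(18, 53) = 1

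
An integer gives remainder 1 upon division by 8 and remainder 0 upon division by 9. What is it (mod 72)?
M = 8 × 9 = 72. M₁ = 9, y₁ ≡ 1 (mod 8). M₂ = 8, y₂ ≡ 8 (mod 9). t = 1×9×1 + 0×8×8 ≡ 9 (mod 72). The smallest positive such number is 9.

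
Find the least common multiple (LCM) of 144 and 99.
1584

First find GCD(144, 99) using the Euclidean algorithm:
144 = 1 × 99 + 45
99 = 2 × 45 + 9
45 = 5 × 9 + 0
GCD(144, 99) = 9

LCM formula: LCM(a, b) = (a × b) / GCD(a, b)
LCM(144, 99) = (144 × 99) / 9
LCM(144, 99) = 14256 / 9
LCM(144, 99) = 1584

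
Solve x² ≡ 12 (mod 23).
The square roots of 12 mod 23 are 9 and 14. Verify: 9² = 81 ≡ 12 (mod 23)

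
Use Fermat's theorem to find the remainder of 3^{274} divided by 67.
22

By Fermat's Little Theorem, a^(p-1) ≡ 1 (mod p) for prime p and gcd(a, p) = 1
Here p = 67, so 3^66 ≡ 1 (mod 67)
We can reduce the exponent: 274 mod 66 = 10
So 3^274 ≡ 3^10 (mod 67)
Computing: 3^10 mod 67 = 22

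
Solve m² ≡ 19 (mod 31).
The square roots of 19 mod 31 are 9 and 22. Verify: 9² = 81 ≡ 19 (mod 31)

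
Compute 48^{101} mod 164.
116

Using successive squaring:
Binary expansion of 101: 1100101
Powers of 48 mod 164 (each is the square of the previous):
  48^1 ≡ 48 (mod 164)
  48^2 ≡ 48² = 2304 ≡ 8 (mod 164)
  48^4 ≡ 8² = 64 ≡ 64 (mod 164)
  48^8 ≡ 64² = 4096 ≡ 160 (mod 164)
  48^16 ≡ 160² = 25600 ≡ 16 (mod 164)
  48^32 ≡ 16² = 256 ≡ 92 (mod 164)
  48^64 ≡ 92² = 8464 ≡ 100 (mod 164)
101 = 64 + 32 + 4 + 1, so 48^101 = 48^64 × 48^32 × 48^4 × 48^1 ≡ 100 × 92 × 64 × 48 (mod 164)
Multiplying step by step:
  100 × 92 = 9200 ≡ 16 (mod 164)
  16 × 64 = 1024 ≡ 40 (mod 164)
  40 × 48 = 1920 ≡ 116 (mod 164)
Result: 48^101 ≡ 116 (mod 164)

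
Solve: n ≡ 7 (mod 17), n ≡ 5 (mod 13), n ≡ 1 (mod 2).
M = 17 × 13 × 2 = 442. M₁ = 26, y₁ ≡ 2 (mod 17). M₂ = 34, y₂ ≡ 5 (mod 13). M₃ = 221, y₃ ≡ 1 (mod 2). n = 7×26×2 + 5×34×5 + 1×221×1 ≡ 109 (mod 442)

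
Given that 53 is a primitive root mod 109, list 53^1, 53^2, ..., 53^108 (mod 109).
g^1, g^2, ..., g^{108} mod 109: {53, 84, 92, 80, 98, 71, 57, 78, 101, 12, 91, 27, 14, 88, 86, 89, 30, 64, 13, 35, 2, 106, 59, 75, 51, 87, 33, 5, 47, 93, 24, 73, 54, 28, 67, 63, 69, 60, 19, 26, 70, 4, 103, 9, 41, 102, 65, 66, 10, 94, 77, 48, 37, 108, 56, 25, 17, 29, 11, 38, 52, 31, 8, 97, 18, 82, 95, 21, 23, 20, 79, 45, 96, 74, 107, 3, 50, 34, 58, 22, 76, 104, 62, 16, 85, 36, 55, 81, 42, 46, 40, 49, 90, 83, 39, 105, 6, 100, 68, 7, 44, 43, 99, 15, 32, 61, 72, 1}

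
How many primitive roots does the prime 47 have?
Number of primitive roots mod 47 = φ(46) = 22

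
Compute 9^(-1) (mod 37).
9^(-1) ≡ 33 (mod 37). Verification: 9 × 33 = 297 ≡ 1 (mod 37)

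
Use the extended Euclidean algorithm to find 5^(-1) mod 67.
Extended GCD: 5(27) + 67(-2) = 1. So 5^(-1) ≡ 27 ≡ 27 (mod 67). Verify: 5 × 27 = 135 ≡ 1 (mod 67)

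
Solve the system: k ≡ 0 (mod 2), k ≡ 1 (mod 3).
M = 2 × 3 = 6. M₁ = 3, y₁ ≡ 1 (mod 2). M₂ = 2, y₂ ≡ 2 (mod 3). k = 0×3×1 + 1×2×2 ≡ 4 (mod 6)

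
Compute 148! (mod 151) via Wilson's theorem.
(150)! = (148)! × (149) × (150) ≡ -1 (mod 151). So (148)! ≡ -1 × [(150)(149)]^(-1) ≡ 75 (mod 151)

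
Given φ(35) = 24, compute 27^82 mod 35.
By Euler: 27^{24} ≡ 1 (mod 35) since gcd(27, 35) = 1. 82 = 3×24 + 10. So 27^{82} ≡ 27^{10} ≡ 29 (mod 35)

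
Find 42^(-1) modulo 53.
24

Using Extended Euclidean Algorithm:
gcd(42, 53) = 1
Bezout coefficients: 42 × 24 + 53 × -19 = 1
So 42 × 24 ≡ 1 (mod 53)
The inverse is 24 mod 53 = 24
Verification: 42 × 24 = 1008 = 19 × 53 + 1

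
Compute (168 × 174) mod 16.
0

(168 × 174) = 29232
29232 mod 16 = 0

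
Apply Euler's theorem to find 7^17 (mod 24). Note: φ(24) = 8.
By Euler: 7^{8} ≡ 1 (mod 24) since gcd(7, 24) = 1. 17 = 2×8 + 1. So 7^{17} ≡ 7^{1} ≡ 7 (mod 24)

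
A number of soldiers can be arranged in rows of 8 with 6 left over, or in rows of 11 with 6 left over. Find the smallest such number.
M = 8 × 11 = 88. M₁ = 11, y₁ ≡ 3 (mod 8). M₂ = 8, y₂ ≡ 7 (mod 11). z = 6×11×3 + 6×8×7 ≡ 6 (mod 88). The smallest positive such number is 6.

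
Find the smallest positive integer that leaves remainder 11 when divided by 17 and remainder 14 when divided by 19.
M = 17 × 19 = 323. M₁ = 19, y₁ ≡ 9 (mod 17). M₂ = 17, y₂ ≡ 9 (mod 19). y = 11×19×9 + 14×17×9 ≡ 147 (mod 323). The smallest positive such number is 147.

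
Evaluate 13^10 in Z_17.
10 = 8 + 2 (binary 1010). Repeated squaring mod 17: 13^1 ≡ 13; 13^2 ≡ 13² = 169 ≡ 16; 13^4 ≡ 16² = 256 ≡ 1; 13^8 ≡ 1² = 1 ≡ 1. Multiply: 13^10 = 13^8 × 13^2 ≡ 1 × 16 (mod 17): 1 × 16 = 16 ≡ 16. So 13^10 ≡ 16 (mod 17).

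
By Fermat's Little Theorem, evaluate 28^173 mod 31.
By Fermat: 28^{30} ≡ 1 (mod 31). 173 = 5×30 + 23. So 28^{173} ≡ 28^{23} ≡ 20 (mod 31)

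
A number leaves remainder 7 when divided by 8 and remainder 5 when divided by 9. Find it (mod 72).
M = 8 × 9 = 72. M₁ = 9, y₁ ≡ 1 (mod 8). M₂ = 8, y₂ ≡ 8 (mod 9). y = 7×9×1 + 5×8×8 ≡ 23 (mod 72)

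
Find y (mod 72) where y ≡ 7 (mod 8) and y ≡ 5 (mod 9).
M = 8 × 9 = 72. M₁ = 9, y₁ ≡ 1 (mod 8). M₂ = 8, y₂ ≡ 8 (mod 9). y = 7×9×1 + 5×8×8 ≡ 23 (mod 72)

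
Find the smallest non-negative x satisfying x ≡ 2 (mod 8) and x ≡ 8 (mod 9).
M = 8 × 9 = 72. M₁ = 9, y₁ ≡ 1 (mod 8). M₂ = 8, y₂ ≡ 8 (mod 9). x = 2×9×1 + 8×8×8 ≡ 26 (mod 72)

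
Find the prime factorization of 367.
367

Divide by primes starting from smallest:
367 ÷ 367 = 1

367 = 367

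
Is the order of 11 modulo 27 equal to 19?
No, the actual order is 18, not 19.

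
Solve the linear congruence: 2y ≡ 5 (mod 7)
6

Since gcd(2, 7) = 1 divides 5, a solution exists.
Multiply both sides by the inverse of 2 mod 7:
  2^(-1) mod 7 = 4
  x ≡ 4 × 5 ≡ 20 ≡ 6 (mod 7)
Verification: 2 × 6 = 12 = 1 × 7 + 5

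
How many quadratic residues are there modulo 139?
For prime 139, there are (p-1)/2 = (139-1)/2 = 69 quadratic residues (excluding 0).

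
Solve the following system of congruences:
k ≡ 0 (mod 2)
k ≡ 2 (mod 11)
2

Using the Chinese Remainder Theorem:
M = product of moduli = 22
For equation 1: M_1 = 11, 11 ≡ 1 (mod 2), inverse of 11 mod 2 is 1 (check: 1 × 1 = 1 ≡ 1 (mod 2))
For equation 2: M_2 = 2, 2 ≡ 2 (mod 11), inverse of 2 mod 11 is 6 (check: 2 × 6 = 12 ≡ 1 (mod 11))
Combine: k ≡ Σ r_i×M_i×(M_i⁻¹ mod m_i) = 0×11×1 + 2×2×6 = 0 + 24 = 24
24 mod 22 = 2
k ≡ 2 (mod 22)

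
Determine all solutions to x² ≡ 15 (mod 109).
The square roots of 15 mod 109 are 48 and 61. Verify: 48² = 2304 ≡ 15 (mod 109)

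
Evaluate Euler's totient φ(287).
240

Prime factorization: 287 = 7 × 41
Using the formula φ(n) = n × Π(1 - 1/p) for each prime factor p:
φ(287) = 287 × (1 - 1/7) × (1 - 1/41)
φ(287) = 240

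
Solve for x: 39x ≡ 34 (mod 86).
56

Since gcd(39, 86) = 1 divides 34, a solution exists.
Multiply both sides by the inverse of 39 mod 86:
  39^(-1) mod 86 = 75
  x ≡ 75 × 34 ≡ 2550 ≡ 56 (mod 86)
Verification: 39 × 56 = 2184 = 25 × 86 + 34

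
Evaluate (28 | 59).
(28/59) = 28^{29} mod 59 = 1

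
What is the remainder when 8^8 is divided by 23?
8 = 8 (binary 1000). Repeated squaring mod 23: 8^1 ≡ 8; 8^2 ≡ 8² = 64 ≡ 18; 8^4 ≡ 18² = 324 ≡ 2; 8^8 ≡ 2² = 4 ≡ 4. So 8^8 ≡ 4 (mod 23).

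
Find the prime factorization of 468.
2^2 × 3^2 × 13

Divide by primes starting from smallest:
468 ÷ 2 = 234
234 ÷ 2 = 117
117 ÷ 3 = 39
39 ÷ 3 = 13
13 ÷ 13 = 1

468 = 2^2 × 3^2 × 13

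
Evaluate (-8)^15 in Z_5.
Using Fermat: (-8)^{4} ≡ 1 (mod 5). 15 ≡ 3 (mod 4). So (-8)^{15} ≡ (-8)^{3} ≡ 3 (mod 5)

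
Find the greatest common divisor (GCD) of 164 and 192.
4

Using the Euclidean algorithm:
164 = 0 × 192 + 164
192 = 1 × 164 + 28
164 = 5 × 28 + 24
28 = 1 × 24 + 4
24 = 6 × 4 + 0

GCD(164, 192) = 4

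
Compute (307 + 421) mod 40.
8

(307 + 421) = 728
728 mod 40 = 8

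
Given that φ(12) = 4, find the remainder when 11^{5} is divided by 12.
By Euler: 11^{4} ≡ 1 (mod 12) since gcd(11, 12) = 1. 5 = 1×4 + 1. So 11^{5} ≡ 11^{1} ≡ 11 (mod 12)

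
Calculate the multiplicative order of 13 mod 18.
Powers of 13 mod 18: 13^1≡13, 13^2≡7, 13^3≡1. Order = 3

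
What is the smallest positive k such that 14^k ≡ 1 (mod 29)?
Powers of 14 mod 29: 14^1≡14, 14^2≡22, 14^3≡18, 14^4≡20, 14^5≡19, 14^6≡5, 14^7≡12, 14^8≡23, 14^9≡3, 14^10≡13, 14^11≡8, 14^12≡25, 14^13≡2, 14^14≡28, 14^15≡15, 14^16≡7, 14^17≡11, 14^18≡9, 14^19≡10, 14^20≡24, 14^21≡17, 14^22≡6, 14^23≡26, 14^24≡16, 14^25≡21, 14^26≡4, 14^27≡27, 14^28≡1. Order = 28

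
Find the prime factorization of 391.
17 × 23

Divide by primes starting from smallest:
391 ÷ 17 = 23
23 ÷ 23 = 1

391 = 17 × 23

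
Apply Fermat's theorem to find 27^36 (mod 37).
By Fermat's Little Theorem, 27^{36} ≡ 1 (mod 37) since 37 is prime and gcd(27, 37) = 1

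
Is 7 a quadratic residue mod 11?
By Euler's criterion: 7^{5} ≡ 10 (mod 11). Since this equals -1 (≡ 10), 7 is not a QR.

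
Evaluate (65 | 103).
(65/103) = 65^{51} mod 103 = -1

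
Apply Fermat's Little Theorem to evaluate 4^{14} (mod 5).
1

By Fermat's Little Theorem, a^(p-1) ≡ 1 (mod p) for prime p and gcd(a, p) = 1
Here p = 5, so 4^4 ≡ 1 (mod 5)
We can reduce the exponent: 14 mod 4 = 2
So 4^14 ≡ 4^2 (mod 5)
Computing: 4^2 mod 5 = 1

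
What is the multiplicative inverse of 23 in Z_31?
27

Using Extended Euclidean Algorithm:
gcd(23, 31) = 1
Bezout coefficients: 23 × -4 + 31 × 3 = 1
So 23 × -4 ≡ 1 (mod 31)
The inverse is -4 mod 31 = 27
Verification: 23 × 27 = 621 = 20 × 31 + 1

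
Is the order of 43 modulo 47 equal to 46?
Yes, ord_47(43) = 46.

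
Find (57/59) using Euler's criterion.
(57/59) = 57^{29} mod 59 = 1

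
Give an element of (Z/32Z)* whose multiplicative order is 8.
21 has order 8 mod 32 since 21^{8} ≡ 1 (mod 32) and no smaller power works.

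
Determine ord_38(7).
Powers of 7 mod 38: 7^1≡7, 7^2≡11, 7^3≡1. Order = 3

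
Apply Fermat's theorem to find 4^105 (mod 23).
By Fermat: 4^{22} ≡ 1 (mod 23). 105 = 4×22 + 17. So 4^{105} ≡ 4^{17} ≡ 2 (mod 23)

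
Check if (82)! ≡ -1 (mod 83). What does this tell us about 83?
(82)! mod 83 = 82. Since this equals -1 (mod 83), Wilson confirms 83 is prime.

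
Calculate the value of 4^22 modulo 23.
Using Fermat: 4^{22} ≡ 1 (mod 23). 22 ≡ 0 (mod 22). So 4^{22} ≡ 4^{0} ≡ 1 (mod 23)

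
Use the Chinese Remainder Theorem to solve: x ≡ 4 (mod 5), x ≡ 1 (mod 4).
M = 5 × 4 = 20. M₁ = 4, y₁ ≡ 4 (mod 5). M₂ = 5, y₂ ≡ 1 (mod 4). x = 4×4×4 + 1×5×1 ≡ 9 (mod 20)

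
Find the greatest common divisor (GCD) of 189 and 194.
1

Using the Euclidean algorithm:
189 = 0 × 194 + 189
194 = 1 × 189 + 5
189 = 37 × 5 + 4
5 = 1 × 4 + 1
4 = 4 × 1 + 0

GCD(189, 194) = 1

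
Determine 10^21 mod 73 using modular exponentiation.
Using repeated squaring. 21 = 16 + 4 + 1 (binary 10101). Repeated squaring mod 73: 10^1 ≡ 10; 10^2 ≡ 10² = 100 ≡ 27; 10^4 ≡ 27² = 729 ≡ 72; 10^8 ≡ 72² = 5184 ≡ 1; 10^16 ≡ 1² = 1 ≡ 1. Multiply: 10^21 = 10^16 × 10^4 × 10^1 ≡ 1 × 72 × 10 (mod 73): 1 × 72 = 72 ≡ 72; 72 × 10 = 720 ≡ 63. So 10^21 ≡ 63 (mod 73).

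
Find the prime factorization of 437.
19 × 23

Divide by primes starting from smallest:
437 ÷ 19 = 23
23 ÷ 23 = 1

437 = 19 × 23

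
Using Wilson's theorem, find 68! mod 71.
(70)! = (68)! × (69) × (70) ≡ -1 (mod 71). So (68)! ≡ -1 × [(70)(69)]^(-1) ≡ 35 (mod 71)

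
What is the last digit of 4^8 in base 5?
8 = 8 (binary 1000). Repeated squaring mod 5: 4^1 ≡ 4; 4^2 ≡ 4² = 16 ≡ 1; 4^4 ≡ 1² = 1 ≡ 1; 4^8 ≡ 1² = 1 ≡ 1. So 4^8 ≡ 1 (mod 5).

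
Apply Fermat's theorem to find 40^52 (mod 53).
By Fermat's Little Theorem, 40^{52} ≡ 1 (mod 53) since 53 is prime and gcd(40, 53) = 1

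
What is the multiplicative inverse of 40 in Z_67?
40^(-1) ≡ 62 (mod 67). Verification: 40 × 62 = 2480 ≡ 1 (mod 67)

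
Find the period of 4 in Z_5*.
Powers of 4 mod 5: 4^1≡4, 4^2≡1. Order = 2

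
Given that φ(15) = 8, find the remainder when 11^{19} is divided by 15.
By Euler: 11^{8} ≡ 1 (mod 15) since gcd(11, 15) = 1. 19 = 2×8 + 3. So 11^{19} ≡ 11^{3} ≡ 11 (mod 15)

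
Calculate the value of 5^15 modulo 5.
Using repeated squaring. 5 ≡ 0 (mod 5). 15 = 8 + 4 + 2 + 1 (binary 1111). Repeated squaring mod 5: 0^1 ≡ 0; 0^2 ≡ 0² = 0 ≡ 0; 0^4 ≡ 0² = 0 ≡ 0; 0^8 ≡ 0² = 0 ≡ 0. Multiply: 5^15 ≡ 0^8 × 0^4 × 0^2 × 0^1 ≡ 0 × 0 × 0 × 0 (mod 5): 0 × 0 = 0 ≡ 0; 0 × 0 = 0 ≡ 0; 0 × 0 = 0 ≡ 0. So 5^15 ≡ 0 (mod 5).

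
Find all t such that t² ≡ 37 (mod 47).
The square roots of 37 mod 47 are 32 and 15. Verify: 32² = 1024 ≡ 37 (mod 47)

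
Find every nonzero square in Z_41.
QRs mod 41: {1, 2, 4, 5, 8, 9, 10, 16, 18, 20, 21, 23, 25, 31, 32, 33, 36, 37, 39, 40}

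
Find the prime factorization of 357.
3 × 7 × 17

Divide by primes starting from smallest:
357 ÷ 3 = 119
119 ÷ 7 = 17
17 ÷ 17 = 1

357 = 3 × 7 × 17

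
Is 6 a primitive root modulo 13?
p - 1 = 12 has prime divisors 2, 3. Check 6^(12/q) mod 13 for each: 6^(12/2) = 6^6 ≡ 12, 6^(12/3) = 6^4 ≡ 9 (mod 13). None of these is 1, so 6 has order 12 = φ(13), so it is a primitive root mod 13.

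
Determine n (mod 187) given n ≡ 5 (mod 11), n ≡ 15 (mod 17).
49

Using the Chinese Remainder Theorem:
M = product of moduli = 187
For equation 1: M_1 = 17, 17 ≡ 6 (mod 11), inverse of 17 mod 11 is 2 (check: 6 × 2 = 12 ≡ 1 (mod 11))
For equation 2: M_2 = 11, 11 ≡ 11 (mod 17), inverse of 11 mod 17 is 14 (check: 11 × 14 = 154 ≡ 1 (mod 17))
Combine: n ≡ Σ r_i×M_i×(M_i⁻¹ mod m_i) = 5×17×2 + 15×11×14 = 170 + 2310 = 2480
2480 mod 187 = 49
n ≡ 49 (mod 187)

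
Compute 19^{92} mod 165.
31

Using successive squaring:
Binary expansion of 92: 1011100
Powers of 19 mod 165 (each is the square of the previous):
  19^1 ≡ 19 (mod 165)
  19^2 ≡ 19² = 361 ≡ 31 (mod 165)
  19^4 ≡ 31² = 961 ≡ 136 (mod 165)
  19^8 ≡ 136² = 18496 ≡ 16 (mod 165)
  19^16 ≡ 16² = 256 ≡ 91 (mod 165)
  19^32 ≡ 91² = 8281 ≡ 31 (mod 165)
  19^64 ≡ 31² = 961 ≡ 136 (mod 165)
92 = 64 + 16 + 8 + 4, so 19^92 = 19^64 × 19^16 × 19^8 × 19^4 ≡ 136 × 91 × 16 × 136 (mod 165)
Multiplying step by step:
  136 × 91 = 12376 ≡ 1 (mod 165)
  1 × 16 = 16 ≡ 16 (mod 165)
  16 × 136 = 2176 ≡ 31 (mod 165)
Result: 19^92 ≡ 31 (mod 165)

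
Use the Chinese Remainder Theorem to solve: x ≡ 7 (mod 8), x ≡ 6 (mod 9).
M = 8 × 9 = 72. M₁ = 9, y₁ ≡ 1 (mod 8). M₂ = 8, y₂ ≡ 8 (mod 9). x = 7×9×1 + 6×8×8 ≡ 15 (mod 72)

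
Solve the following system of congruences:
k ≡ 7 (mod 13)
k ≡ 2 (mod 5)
7

Using the Chinese Remainder Theorem:
M = product of moduli = 65
For equation 1: M_1 = 5, 5 ≡ 5 (mod 13), inverse of 5 mod 13 is 8 (check: 5 × 8 = 40 ≡ 1 (mod 13))
For equation 2: M_2 = 13, 13 ≡ 3 (mod 5), inverse of 13 mod 5 is 2 (check: 3 × 2 = 6 ≡ 1 (mod 5))
Combine: k ≡ Σ r_i×M_i×(M_i⁻¹ mod m_i) = 7×5×8 + 2×13×2 = 280 + 52 = 332
332 mod 65 = 7
k ≡ 7 (mod 65)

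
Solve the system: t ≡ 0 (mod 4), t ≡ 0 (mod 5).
M = 4 × 5 = 20. M₁ = 5, y₁ ≡ 1 (mod 4). M₂ = 4, y₂ ≡ 4 (mod 5). t = 0×5×1 + 0×4×4 ≡ 0 (mod 20)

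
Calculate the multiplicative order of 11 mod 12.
Powers of 11 mod 12: 11^1≡11, 11^2≡1. Order = 2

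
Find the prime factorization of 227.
227

Divide by primes starting from smallest:
227 ÷ 227 = 1

227 = 227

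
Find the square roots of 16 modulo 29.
The square roots of 16 mod 29 are 25 and 4. Verify: 25² = 625 ≡ 16 (mod 29)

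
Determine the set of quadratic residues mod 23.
QRs mod 23: {1, 2, 3, 4, 6, 8, 9, 12, 13, 16, 18}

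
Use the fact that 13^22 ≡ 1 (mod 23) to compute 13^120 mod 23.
By Fermat: 13^{22} ≡ 1 (mod 23). 120 = 5×22 + 10. So 13^{120} ≡ 13^{10} ≡ 16 (mod 23)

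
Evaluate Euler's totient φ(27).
18

Prime factorization: 27 = 3^3
Using the formula φ(n) = n × Π(1 - 1/p) for each prime factor p:
φ(27) = 27 × (1 - 1/3)
φ(27) = 18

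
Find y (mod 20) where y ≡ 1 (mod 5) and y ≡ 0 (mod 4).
M = 5 × 4 = 20. M₁ = 4, y₁ ≡ 4 (mod 5). M₂ = 5, y₂ ≡ 1 (mod 4). y = 1×4×4 + 0×5×1 ≡ 16 (mod 20)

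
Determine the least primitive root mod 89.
p - 1 = 88 has prime divisors 2, 11. h is a primitive root mod 89 iff h^(88/q) ≢ 1 (mod 89) for each such q.
h = 2: 2^44 ≡ 1, 2^8 ≡ 78 (mod 89); 2^44 ≡ 1, so not a primitive root.
h = 3: 3^44 ≡ 88, 3^8 ≡ 64 (mod 89); none is 1, so 3 has order 88 and is a primitive root.
The smallest primitive root mod 89 is g = 3.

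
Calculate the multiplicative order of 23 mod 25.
Powers of 23 mod 25: 23^1≡23, 23^2≡4, 23^3≡17, 23^4≡16, 23^5≡18, 23^6≡14, 23^7≡22, 23^8≡6, 23^9≡13, 23^10≡24, 23^11≡2, 23^12≡21, 23^13≡8, 23^14≡9, 23^15≡7, 23^16≡11, 23^17≡3, 23^18≡19, 23^19≡12, 23^20≡1. Order = 20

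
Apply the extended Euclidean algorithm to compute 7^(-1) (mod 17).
Extended GCD: 7(5) + 17(-2) = 1. So 7^(-1) ≡ 5 ≡ 5 (mod 17). Verify: 7 × 5 = 35 ≡ 1 (mod 17)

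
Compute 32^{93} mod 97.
70

Using successive squaring:
Binary expansion of 93: 1011101
Powers of 32 mod 97 (each is the square of the previous):
  32^1 ≡ 32 (mod 97)
  32^2 ≡ 32² = 1024 ≡ 54 (mod 97)
  32^4 ≡ 54² = 2916 ≡ 6 (mod 97)
  32^8 ≡ 6² = 36 ≡ 36 (mod 97)
  32^16 ≡ 36² = 1296 ≡ 35 (mod 97)
  32^32 ≡ 35² = 1225 ≡ 61 (mod 97)
  32^64 ≡ 61² = 3721 ≡ 35 (mod 97)
93 = 64 + 16 + 8 + 4 + 1, so 32^93 = 32^64 × 32^16 × 32^8 × 32^4 × 32^1 ≡ 35 × 35 × 36 × 6 × 32 (mod 97)
Multiplying step by step:
  35 × 35 = 1225 ≡ 61 (mod 97)
  61 × 36 = 2196 ≡ 62 (mod 97)
  62 × 6 = 372 ≡ 81 (mod 97)
  81 × 32 = 2592 ≡ 70 (mod 97)
Result: 32^93 ≡ 70 (mod 97)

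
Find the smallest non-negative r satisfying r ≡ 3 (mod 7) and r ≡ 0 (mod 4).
M = 7 × 4 = 28. M₁ = 4, y₁ ≡ 2 (mod 7). M₂ = 7, y₂ ≡ 3 (mod 4). r = 3×4×2 + 0×7×3 ≡ 24 (mod 28)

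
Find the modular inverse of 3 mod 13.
3^(-1) ≡ 9 (mod 13). Verification: 3 × 9 = 27 ≡ 1 (mod 13)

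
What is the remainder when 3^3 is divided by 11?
3 = 2 + 1 (binary 11). Repeated squaring mod 11: 3^1 ≡ 3; 3^2 ≡ 3² = 9 ≡ 9. Multiply: 3^3 = 3^2 × 3^1 ≡ 9 × 3 (mod 11): 9 × 3 = 27 ≡ 5. So 3^3 ≡ 5 (mod 11).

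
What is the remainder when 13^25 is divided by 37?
Using repeated squaring. 25 = 16 + 8 + 1 (binary 11001). Repeated squaring mod 37: 13^1 ≡ 13; 13^2 ≡ 13² = 169 ≡ 21; 13^4 ≡ 21² = 441 ≡ 34; 13^8 ≡ 34² = 1156 ≡ 9; 13^16 ≡ 9² = 81 ≡ 7. Multiply: 13^25 = 13^16 × 13^8 × 13^1 ≡ 7 × 9 × 13 (mod 37): 7 × 9 = 63 ≡ 26; 26 × 13 = 338 ≡ 5. So 13^25 ≡ 5 (mod 37).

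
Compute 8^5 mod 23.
5 = 4 + 1 (binary 101). Repeated squaring mod 23: 8^1 ≡ 8; 8^2 ≡ 8² = 64 ≡ 18; 8^4 ≡ 18² = 324 ≡ 2. Multiply: 8^5 = 8^4 × 8^1 ≡ 2 × 8 (mod 23): 2 × 8 = 16 ≡ 16. So 8^5 ≡ 16 (mod 23).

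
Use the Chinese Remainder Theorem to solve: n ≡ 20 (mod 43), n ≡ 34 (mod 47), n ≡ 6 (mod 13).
13006

Using the Chinese Remainder Theorem:
M = product of moduli = 26273
For equation 1: M_1 = 611, 611 ≡ 9 (mod 43), inverse of 611 mod 43 is 24 (check: 9 × 24 = 216 ≡ 1 (mod 43))
For equation 2: M_2 = 559, 559 ≡ 42 (mod 47), inverse of 559 mod 47 is 28 (check: 42 × 28 = 1176 ≡ 1 (mod 47))
For equation 3: M_3 = 2021, 2021 ≡ 6 (mod 13), inverse of 2021 mod 13 is 11 (check: 6 × 11 = 66 ≡ 1 (mod 13))
Combine: n ≡ Σ r_i×M_i×(M_i⁻¹ mod m_i) = 20×611×24 + 34×559×28 + 6×2021×11 = 293280 + 532168 + 133386 = 958834
958834 mod 26273 = 13006
n ≡ 13006 (mod 26273)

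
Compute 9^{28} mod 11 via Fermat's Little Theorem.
3

By Fermat's Little Theorem, a^(p-1) ≡ 1 (mod p) for prime p and gcd(a, p) = 1
Here p = 11, so 9^10 ≡ 1 (mod 11)
We can reduce the exponent: 28 mod 10 = 8
So 9^28 ≡ 9^8 (mod 11)
Computing: 9^8 mod 11 = 3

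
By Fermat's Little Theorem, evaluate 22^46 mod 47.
By Fermat's Little Theorem, 22^{46} ≡ 1 (mod 47) since 47 is prime and gcd(22, 47) = 1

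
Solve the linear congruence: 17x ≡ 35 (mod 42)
7

Since gcd(17, 42) = 1 divides 35, a solution exists.
Multiply both sides by the inverse of 17 mod 42:
  17^(-1) mod 42 = 5
  x ≡ 5 × 35 ≡ 175 ≡ 7 (mod 42)
Verification: 17 × 7 = 119 = 2 × 42 + 35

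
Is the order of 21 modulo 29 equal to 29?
No, the actual order is 28, not 29.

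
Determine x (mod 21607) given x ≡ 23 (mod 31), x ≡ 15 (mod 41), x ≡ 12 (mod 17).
16825

Using the Chinese Remainder Theorem:
M = product of moduli = 21607
For equation 1: M_1 = 697, 697 ≡ 15 (mod 31), inverse of 697 mod 31 is 29 (check: 15 × 29 = 435 ≡ 1 (mod 31))
For equation 2: M_2 = 527, 527 ≡ 35 (mod 41), inverse of 527 mod 41 is 34 (check: 35 × 34 = 1190 ≡ 1 (mod 41))
For equation 3: M_3 = 1271, 1271 ≡ 13 (mod 17), inverse of 1271 mod 17 is 4 (check: 13 × 4 = 52 ≡ 1 (mod 17))
Combine: x ≡ Σ r_i×M_i×(M_i⁻¹ mod m_i) = 23×697×29 + 15×527×34 + 12×1271×4 = 464899 + 268770 + 61008 = 794677
794677 mod 21607 = 16825
x ≡ 16825 (mod 21607)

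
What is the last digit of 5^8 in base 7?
8 = 8 (binary 1000). Repeated squaring mod 7: 5^1 ≡ 5; 5^2 ≡ 5² = 25 ≡ 4; 5^4 ≡ 4² = 16 ≡ 2; 5^8 ≡ 2² = 4 ≡ 4. So 5^8 ≡ 4 (mod 7).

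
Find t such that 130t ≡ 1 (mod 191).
130^(-1) ≡ 72 (mod 191). Verification: 130 × 72 = 9360 ≡ 1 (mod 191)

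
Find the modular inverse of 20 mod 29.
20^(-1) ≡ 16 (mod 29). Verification: 20 × 16 = 320 ≡ 1 (mod 29)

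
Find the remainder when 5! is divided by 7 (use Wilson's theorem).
(6)! = (5)! × (6) ≡ -1 (mod 7). So (5)! ≡ -1 × (6)^(-1) ≡ (-1)×(-1) = 1 (mod 7)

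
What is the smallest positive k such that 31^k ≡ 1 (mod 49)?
Powers of 31 mod 49: 31^1≡31, 31^2≡30, 31^3≡48, 31^4≡18, 31^5≡19, 31^6≡1. Order = 6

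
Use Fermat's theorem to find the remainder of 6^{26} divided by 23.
8

By Fermat's Little Theorem, a^(p-1) ≡ 1 (mod p) for prime p and gcd(a, p) = 1
Here p = 23, so 6^22 ≡ 1 (mod 23)
We can reduce the exponent: 26 mod 22 = 4
So 6^26 ≡ 6^4 (mod 23)
Computing: 6^4 mod 23 = 8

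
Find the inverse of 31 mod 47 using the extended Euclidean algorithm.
Extended GCD: 31(-3) + 47(2) = 1. So 31^(-1) ≡ 44 ≡ 44 (mod 47). Verify: 31 × 44 = 1364 ≡ 1 (mod 47)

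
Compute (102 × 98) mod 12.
0

(102 × 98) = 9996
9996 mod 12 = 0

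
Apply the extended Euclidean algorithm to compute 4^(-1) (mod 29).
Extended GCD: 4(-7) + 29(1) = 1. So 4^(-1) ≡ 22 ≡ 22 (mod 29). Verify: 4 × 22 = 88 ≡ 1 (mod 29)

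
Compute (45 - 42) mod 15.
3

(45 - 42) = 3
3 mod 15 = 3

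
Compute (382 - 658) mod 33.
21

(382 - 658) = -276
-276 mod 33 = 21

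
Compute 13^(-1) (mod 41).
13^(-1) ≡ 19 (mod 41). Verification: 13 × 19 = 247 ≡ 1 (mod 41)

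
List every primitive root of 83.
Primitive roots mod 83: {2, 5, 6, 8, 13, 14, 15, 18, 19, 20, 22, 24, 32, 34, 35, 39, 42, 43, 45, 46, 47, 50, 52, 53, 54, 55, 56, 57, 58, 60, 62, 66, 67, 71, 72, 73, 74, 76, 79, 80}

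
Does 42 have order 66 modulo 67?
p - 1 = 66 has prime divisors 2, 3, 11. Check 42^(66/q) mod 67 for each: 42^(66/2) = 42^33 ≡ 66, 42^(66/3) = 42^22 ≡ 1, 42^(66/11) = 42^6 ≡ 62 (mod 67). Since 42^22 ≡ 1 (mod 67), the order of 42 divides 22 (in fact the order is 22) ≠ 66, so it is not a primitive root.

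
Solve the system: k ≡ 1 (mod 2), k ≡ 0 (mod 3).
M = 2 × 3 = 6. M₁ = 3, y₁ ≡ 1 (mod 2). M₂ = 2, y₂ ≡ 2 (mod 3). k = 1×3×1 + 0×2×2 ≡ 3 (mod 6)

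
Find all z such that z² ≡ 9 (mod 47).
The square roots of 9 mod 47 are 3 and 44. Verify: 3² = 9 ≡ 9 (mod 47)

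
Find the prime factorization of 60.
2^2 × 3 × 5

Divide by primes starting from smallest:
60 ÷ 2 = 30
30 ÷ 2 = 15
15 ÷ 3 = 5
5 ÷ 5 = 1

60 = 2^2 × 3 × 5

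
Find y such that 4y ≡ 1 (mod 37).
4^(-1) ≡ 28 (mod 37). Verification: 4 × 28 = 112 ≡ 1 (mod 37)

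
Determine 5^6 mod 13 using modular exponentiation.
6 = 4 + 2 (binary 110). Repeated squaring mod 13: 5^1 ≡ 5; 5^2 ≡ 5² = 25 ≡ 12; 5^4 ≡ 12² = 144 ≡ 1. Multiply: 5^6 = 5^4 × 5^2 ≡ 1 × 12 (mod 13): 1 × 12 = 12 ≡ 12. So 5^6 ≡ 12 (mod 13).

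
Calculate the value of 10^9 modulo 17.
9 = 8 + 1 (binary 1001). Repeated squaring mod 17: 10^1 ≡ 10; 10^2 ≡ 10² = 100 ≡ 15; 10^4 ≡ 15² = 225 ≡ 4; 10^8 ≡ 4² = 16 ≡ 16. Multiply: 10^9 = 10^8 × 10^1 ≡ 16 × 10 (mod 17): 16 × 10 = 160 ≡ 7. So 10^9 ≡ 7 (mod 17).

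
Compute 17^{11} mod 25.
8

Using successive squaring:
Binary expansion of 11: 1011
Powers of 17 mod 25 (each is the square of the previous):
  17^1 ≡ 17 (mod 25)
  17^2 ≡ 17² = 289 ≡ 14 (mod 25)
  17^4 ≡ 14² = 196 ≡ 21 (mod 25)
  17^8 ≡ 21² = 441 ≡ 16 (mod 25)
11 = 8 + 2 + 1, so 17^11 = 17^8 × 17^2 × 17^1 ≡ 16 × 14 × 17 (mod 25)
Multiplying step by step:
  16 × 14 = 224 ≡ 24 (mod 25)
  24 × 17 = 408 ≡ 8 (mod 25)
Result: 17^11 ≡ 8 (mod 25)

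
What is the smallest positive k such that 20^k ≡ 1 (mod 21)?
Powers of 20 mod 21: 20^1≡20, 20^2≡1. Order = 2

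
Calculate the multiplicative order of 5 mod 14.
Powers of 5 mod 14: 5^1≡5, 5^2≡11, 5^3≡13, 5^4≡9, 5^5≡3, 5^6≡1. Order = 6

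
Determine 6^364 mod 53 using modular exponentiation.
Using Fermat: 6^{52} ≡ 1 (mod 53). 364 ≡ 0 (mod 52). So 6^{364} ≡ 6^{0} ≡ 1 (mod 53)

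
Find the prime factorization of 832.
2^6 × 13

Divide by primes starting from smallest:
832 ÷ 2 = 416
416 ÷ 2 = 208
208 ÷ 2 = 104
104 ÷ 2 = 52
52 ÷ 2 = 26
26 ÷ 2 = 13
13 ÷ 13 = 1

832 = 2^6 × 13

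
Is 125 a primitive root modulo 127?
p - 1 = 126 has prime divisors 2, 3, 7. Check 125^(126/q) mod 127 for each: 125^(126/2) = 125^63 ≡ 126, 125^(126/3) = 125^42 ≡ 1, 125^(126/7) = 125^18 ≡ 16 (mod 127). Since 125^42 ≡ 1 (mod 127), the order of 125 divides 42 (in fact the order is 14) ≠ 126, so it is not a primitive root.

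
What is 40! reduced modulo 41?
By Wilson's theorem, (40)! ≡ -1 ≡ 40 (mod 41)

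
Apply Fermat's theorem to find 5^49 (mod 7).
By Fermat: 5^{6} ≡ 1 (mod 7). 49 = 8×6 + 1. So 5^{49} ≡ 5^{1} ≡ 5 (mod 7)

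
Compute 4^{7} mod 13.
4

Using successive squaring:
Binary expansion of 7: 111
Powers of 4 mod 13 (each is the square of the previous):
  4^1 ≡ 4 (mod 13)
  4^2 ≡ 4² = 16 ≡ 3 (mod 13)
  4^4 ≡ 3² = 9 ≡ 9 (mod 13)
7 = 4 + 2 + 1, so 4^7 = 4^4 × 4^2 × 4^1 ≡ 9 × 3 × 4 (mod 13)
Multiplying step by step:
  9 × 3 = 27 ≡ 1 (mod 13)
  1 × 4 = 4 ≡ 4 (mod 13)
Result: 4^7 ≡ 4 (mod 13)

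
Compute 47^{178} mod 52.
25

Using successive squaring:
Binary expansion of 178: 10110010
Powers of 47 mod 52 (each is the square of the previous):
  47^1 ≡ 47 (mod 52)
  47^2 ≡ 47² = 2209 ≡ 25 (mod 52)
  47^4 ≡ 25² = 625 ≡ 1 (mod 52)
  47^8 ≡ 1² = 1 ≡ 1 (mod 52)
  47^16 ≡ 1² = 1 ≡ 1 (mod 52)
  47^32 ≡ 1² = 1 ≡ 1 (mod 52)
  47^64 ≡ 1² = 1 ≡ 1 (mod 52)
  47^128 ≡ 1² = 1 ≡ 1 (mod 52)
178 = 128 + 32 + 16 + 2, so 47^178 = 47^128 × 47^32 × 47^16 × 47^2 ≡ 1 × 1 × 1 × 25 (mod 52)
Multiplying step by step:
  1 × 1 = 1 ≡ 1 (mod 52)
  1 × 1 = 1 ≡ 1 (mod 52)
  1 × 25 = 25 ≡ 25 (mod 52)
Result: 47^178 ≡ 25 (mod 52)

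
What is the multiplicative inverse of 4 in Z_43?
4^(-1) ≡ 11 (mod 43). Verification: 4 × 11 = 44 ≡ 1 (mod 43)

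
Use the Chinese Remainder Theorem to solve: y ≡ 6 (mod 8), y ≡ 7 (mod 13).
M = 8 × 13 = 104. M₁ = 13, y₁ ≡ 5 (mod 8). M₂ = 8, y₂ ≡ 5 (mod 13). y = 6×13×5 + 7×8×5 ≡ 46 (mod 104)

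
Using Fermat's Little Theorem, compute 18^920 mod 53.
By Fermat: 18^{52} ≡ 1 (mod 53). 920 ≡ 36 (mod 52). So 18^{920} ≡ 18^{36} ≡ 15 (mod 53)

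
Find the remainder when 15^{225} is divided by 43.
By Fermat: 15^{42} ≡ 1 (mod 43). 225 = 5×42 + 15. So 15^{225} ≡ 15^{15} ≡ 4 (mod 43)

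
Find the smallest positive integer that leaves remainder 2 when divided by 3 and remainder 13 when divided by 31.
M = 3 × 31 = 93. M₁ = 31, y₁ ≡ 1 (mod 3). M₂ = 3, y₂ ≡ 21 (mod 31). y = 2×31×1 + 13×3×21 ≡ 44 (mod 93). The smallest positive such number is 44.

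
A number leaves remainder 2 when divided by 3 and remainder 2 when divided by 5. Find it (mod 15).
M = 3 × 5 = 15. M₁ = 5, y₁ ≡ 2 (mod 3). M₂ = 3, y₂ ≡ 2 (mod 5). t = 2×5×2 + 2×3×2 ≡ 2 (mod 15)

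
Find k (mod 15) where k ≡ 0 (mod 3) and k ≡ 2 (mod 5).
M = 3 × 5 = 15. M₁ = 5, y₁ ≡ 2 (mod 3). M₂ = 3, y₂ ≡ 2 (mod 5). k = 0×5×2 + 2×3×2 ≡ 12 (mod 15)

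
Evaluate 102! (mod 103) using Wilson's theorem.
By Wilson's theorem, (102)! ≡ -1 ≡ 102 (mod 103)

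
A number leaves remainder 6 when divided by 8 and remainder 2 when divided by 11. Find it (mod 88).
M = 8 × 11 = 88. M₁ = 11, y₁ ≡ 3 (mod 8). M₂ = 8, y₂ ≡ 7 (mod 11). z = 6×11×3 + 2×8×7 ≡ 46 (mod 88)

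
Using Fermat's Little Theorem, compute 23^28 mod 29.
By Fermat's Little Theorem, 23^{28} ≡ 1 (mod 29) since 29 is prime and gcd(23, 29) = 1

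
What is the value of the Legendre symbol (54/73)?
(54/73) = 54^{36} mod 73 = 1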